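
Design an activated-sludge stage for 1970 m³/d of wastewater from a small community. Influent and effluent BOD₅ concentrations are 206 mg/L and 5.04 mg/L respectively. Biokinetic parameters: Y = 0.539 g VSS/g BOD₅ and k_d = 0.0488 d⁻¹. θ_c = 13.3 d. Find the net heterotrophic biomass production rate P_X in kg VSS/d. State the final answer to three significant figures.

The observed yield is Y_obs = Y/(1 + k_d·θ_c) = 0.539 / (1 + 0.0488 × 13.3) = 0.539 / 1.649 = 0.3269 g VSS per g BOD₅ removed.
Substrate removed = Q·(S₀ − S) = 1970 m³/d × (206 − 5.04) g/m³ = 3.96×10^5 g/d = 395.9 kg/d.
P_X = Y_obs · Q(S₀ − S) = 0.3269 × 395.9 = 129.4 kg VSS/d.

P_X ≈ 129 kg VSS/d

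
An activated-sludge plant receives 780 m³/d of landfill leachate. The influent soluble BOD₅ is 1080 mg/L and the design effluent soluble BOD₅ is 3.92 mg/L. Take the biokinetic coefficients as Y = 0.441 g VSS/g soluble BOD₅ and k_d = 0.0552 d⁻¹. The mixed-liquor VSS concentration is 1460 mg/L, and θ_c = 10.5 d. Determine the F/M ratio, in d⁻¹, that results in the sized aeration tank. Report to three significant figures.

F/M ≈ 0.342 d⁻¹

Steady-state biomass mass balance: V·X·(1 + k_d·θ_c) = Y·Q·(S₀ − S)·θ_c, so V = 0.441 × 780 × (1080 − 3.92) × 10.5 / [1460 × (1 + 0.0552 × 10.5)] = 3.89×10^6 / 2306 = 1685 m³.
F/M = Q·S₀ / (V·X) = 780 × 1080 / (1685 × 1460) = 0.3424 g soluble BOD₅·(g VSS·d)⁻¹.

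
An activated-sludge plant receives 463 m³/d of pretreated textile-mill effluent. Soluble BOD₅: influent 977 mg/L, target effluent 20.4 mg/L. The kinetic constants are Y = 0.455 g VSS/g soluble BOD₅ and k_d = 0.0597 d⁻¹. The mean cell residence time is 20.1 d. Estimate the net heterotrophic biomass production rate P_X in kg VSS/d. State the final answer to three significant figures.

P_X ≈ 91.6 kg VSS/d

Y_obs = Y / (1 + k_d θ_c) = 0.455 / (1 + 0.0597 × 20.1) = 0.455 / 2.200 = 0.2068.
Q·(S₀ − S) = 463 × (977 − 20.4) × 10⁻³ = 442.9 kg/d removed.
Net biomass production P_X = Y_obs × Q·(S₀ − S) = 0.2068 × 442.9 = 91.60 kg VSS/d.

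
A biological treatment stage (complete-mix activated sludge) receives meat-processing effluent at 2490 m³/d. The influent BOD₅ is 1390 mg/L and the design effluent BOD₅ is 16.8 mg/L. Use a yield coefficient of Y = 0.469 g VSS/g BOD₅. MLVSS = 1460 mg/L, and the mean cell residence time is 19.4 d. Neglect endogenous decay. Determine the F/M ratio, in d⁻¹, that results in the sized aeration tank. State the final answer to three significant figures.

Biomass mass balance (decay neglected): V·X = Y·Q·(S₀ − S)·θ_c, so V = 0.469 × 2490 × (1390 − 16.8) × 19.4 / 1460 = 21309 m³.
F/M = applied load / biomass = Q·S₀/(V·X) = 2490 × 1390 / (21309 × 1460) = 0.1113 d⁻¹.

F/M ≈ 0.111 d⁻¹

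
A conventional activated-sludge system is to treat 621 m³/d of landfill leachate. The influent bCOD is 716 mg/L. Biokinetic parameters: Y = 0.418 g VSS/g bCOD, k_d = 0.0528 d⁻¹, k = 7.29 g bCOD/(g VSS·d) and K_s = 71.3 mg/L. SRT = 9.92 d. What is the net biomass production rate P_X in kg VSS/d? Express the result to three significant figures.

P_X ≈ 121 kg VSS/d

Effluent substrate depends only on kinetics and SRT: S = K_s(1 + k_d θ_c) / [θ_c(Yk − k_d) − 1] = 71.3 × (1 + 0.0528 × 9.92) / [9.92 × (0.418 × 7.29 − 0.0528) − 1] = 108.6 / 28.70 = 3.785 mg/L.
Correct the yield for decay: Y_obs = Y/(1 + k_d θ_c) = 0.418 / (1 + 0.0528 × 9.92) = 0.418 / 1.524 = 0.2743.
Substrate removed = Q·(S₀ − S) = 621 m³/d × (716 − 3.78) g/m³ = 4.42×10^5 g/d = 442.3 kg/d.
Biomass produced: P_X = Y_obs·Q·ΔS = 0.2743 × 442.3 ≈ 121.3 kg VSS/d.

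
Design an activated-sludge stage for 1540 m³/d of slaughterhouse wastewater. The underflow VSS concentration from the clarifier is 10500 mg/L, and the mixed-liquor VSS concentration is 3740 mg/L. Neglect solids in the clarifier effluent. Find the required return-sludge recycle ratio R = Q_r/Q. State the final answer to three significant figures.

R = Q_r/Q = X/(X_r − X) = 3740 / (10500 − 3740) = 0.5533.

R ≈ 0.553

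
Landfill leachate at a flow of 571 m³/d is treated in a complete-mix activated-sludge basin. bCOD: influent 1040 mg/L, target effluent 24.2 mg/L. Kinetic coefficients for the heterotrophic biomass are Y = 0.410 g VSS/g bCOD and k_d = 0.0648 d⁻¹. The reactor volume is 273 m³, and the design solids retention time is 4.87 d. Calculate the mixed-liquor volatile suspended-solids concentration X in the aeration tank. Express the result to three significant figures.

From V·X·(1 + k_d·θ_c) = Y·Q·(S₀ − S)·θ_c: X = 0.410 × 571 × (1040 − 24.2) × 4.87 / [273 × (1 + 0.0648 × 4.87)] = 3225 mg/L.

X ≈ 3220 mg/L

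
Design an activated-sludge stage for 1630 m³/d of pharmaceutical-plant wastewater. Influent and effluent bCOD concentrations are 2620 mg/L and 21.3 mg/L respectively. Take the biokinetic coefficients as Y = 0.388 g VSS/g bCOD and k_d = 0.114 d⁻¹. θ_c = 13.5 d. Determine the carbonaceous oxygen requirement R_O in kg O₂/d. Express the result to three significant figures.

R_O ≈ 3320 kg O₂/d

The observed yield is Y_obs = Y/(1 + k_d·θ_c) = 0.388 / (1 + 0.114 × 13.5) = 0.388 / 2.539 = 0.1528 g VSS per g bCOD removed.
Mass of bCOD removed per day: Q(S₀ − S) = 1630 × 2599 g/m³ = 4236 kg/d.
Biomass synthesised: P_X = Y_obs × 4236 = 647.3 kg VSS/d.
R_O = Q·(S₀ − S) − 1.42·P_X = 4236 − 1.42 × 647.3 = 3317 kg O₂/d.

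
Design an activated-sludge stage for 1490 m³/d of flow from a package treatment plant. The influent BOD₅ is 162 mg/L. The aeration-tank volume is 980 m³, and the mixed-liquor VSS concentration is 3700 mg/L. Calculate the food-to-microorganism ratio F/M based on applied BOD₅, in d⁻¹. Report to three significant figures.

F/M ≈ 0.0666 d⁻¹

F/M = applied load / biomass = Q·S₀/(V·X) = 1490 × 162 / (980.0 × 3700) = 0.06657 d⁻¹.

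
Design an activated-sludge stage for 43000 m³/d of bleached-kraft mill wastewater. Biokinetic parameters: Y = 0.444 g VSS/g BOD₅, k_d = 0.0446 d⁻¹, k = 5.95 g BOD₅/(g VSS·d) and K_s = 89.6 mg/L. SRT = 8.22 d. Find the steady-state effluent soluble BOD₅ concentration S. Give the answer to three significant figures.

S ≈ 6.02 mg/L

For a completely mixed reactor with recycle the Lawrence–McCarty relation gives S = K_s·(1 + k_d·θ_c) / [θ_c·(Y·k − k_d) − 1] = 89.6 × (1 + 0.0446 × 8.22) / [8.22 × (0.444 × 5.95 − 0.0446) − 1] = 122.4 / 20.35 = 6.017 mg/L.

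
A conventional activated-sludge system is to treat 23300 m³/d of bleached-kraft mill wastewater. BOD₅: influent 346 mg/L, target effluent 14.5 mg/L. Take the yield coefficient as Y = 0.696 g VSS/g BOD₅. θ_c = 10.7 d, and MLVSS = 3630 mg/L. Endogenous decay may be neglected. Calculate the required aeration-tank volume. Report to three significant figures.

V·X = Y·Q·ΔS·θ_c gives V = 0.696 × 23300 × (346 − 14.5) × 10.7 / 3630 = 15846 m³.

V ≈ 15800 m³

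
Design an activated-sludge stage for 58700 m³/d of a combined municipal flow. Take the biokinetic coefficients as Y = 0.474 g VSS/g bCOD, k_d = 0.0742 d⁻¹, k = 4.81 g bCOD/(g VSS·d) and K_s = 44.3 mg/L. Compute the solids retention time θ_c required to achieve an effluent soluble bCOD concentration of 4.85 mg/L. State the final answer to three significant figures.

At the target effluent, Y k S/(K_s+S) = 0.474×4.81×4.85/49.15 = 0.2250 d⁻¹.
θ_c = 1/(μ − k_d) = 1/(0.2250 − 0.0742) = 1/0.1508 = 6.632 d.

θ_c ≈ 6.63 d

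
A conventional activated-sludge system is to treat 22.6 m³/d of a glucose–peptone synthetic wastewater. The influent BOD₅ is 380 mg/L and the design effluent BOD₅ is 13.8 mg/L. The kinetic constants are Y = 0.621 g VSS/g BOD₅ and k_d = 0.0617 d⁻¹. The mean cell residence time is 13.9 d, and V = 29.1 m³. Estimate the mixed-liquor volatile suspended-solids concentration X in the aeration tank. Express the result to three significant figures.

X ≈ 1320 mg/L

X = Y·Q·ΔS·θ_c / [V·(1 + k_d θ_c)] = 0.621 × 22.6 × (380 − 13.8) × 13.9 / [29.1 × (1 + 0.0617 × 13.9)] = 1322 mg/L.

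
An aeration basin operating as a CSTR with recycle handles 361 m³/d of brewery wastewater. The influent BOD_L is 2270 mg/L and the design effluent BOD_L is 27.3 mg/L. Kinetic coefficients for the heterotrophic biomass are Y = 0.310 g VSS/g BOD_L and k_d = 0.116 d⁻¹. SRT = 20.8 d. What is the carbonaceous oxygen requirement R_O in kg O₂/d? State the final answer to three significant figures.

The observed yield is Y_obs = Y/(1 + k_d·θ_c) = 0.310 / (1 + 0.116 × 20.8) = 0.310 / 3.413 = 0.09083 g VSS per g BOD_L removed.
Substrate removed = Q·(S₀ − S) = 361 m³/d × (2270 − 27.3) g/m³ = 8.1×10^5 g/d = 809.6 kg/d.
Biomass synthesised: P_X = Y_obs × 809.6 = 73.54 kg VSS/d.
R_O = Q·(S₀ − S) − 1.42·P_X = 809.6 − 1.42 × 73.54 = 705.2 kg O₂/d.

R_O ≈ 705 kg O₂/d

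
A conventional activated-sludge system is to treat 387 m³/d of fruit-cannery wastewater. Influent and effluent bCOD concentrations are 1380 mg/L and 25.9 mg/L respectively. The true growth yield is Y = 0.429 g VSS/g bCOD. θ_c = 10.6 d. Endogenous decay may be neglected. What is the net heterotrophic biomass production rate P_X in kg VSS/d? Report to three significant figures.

Since k_d ≈ 0, Y_obs = Y = 0.429 g VSS/g bCOD.
Q·(S₀ − S) = 387 × (1380 − 25.9) × 10⁻³ = 524.0 kg/d removed.
So the net sludge growth is P_X = 0.4290 × 524.0 = 224.8 kg VSS/d.

P_X ≈ 225 kg VSS/d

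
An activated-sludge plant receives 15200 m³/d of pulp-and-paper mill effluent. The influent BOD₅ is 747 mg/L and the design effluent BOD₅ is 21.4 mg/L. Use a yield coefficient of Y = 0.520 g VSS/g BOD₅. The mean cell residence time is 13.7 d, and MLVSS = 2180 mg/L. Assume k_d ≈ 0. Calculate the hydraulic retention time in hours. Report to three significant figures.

Biomass mass balance (decay neglected): V·X = Y·Q·(S₀ − S)·θ_c, so V = 0.520 × 15200 × (747 − 21.4) × 13.7 / 2180 = 36042 m³.
τ = V/Q = 36042/15200 = 2.371 d, or 56.91 h.

τ ≈ 56.9 h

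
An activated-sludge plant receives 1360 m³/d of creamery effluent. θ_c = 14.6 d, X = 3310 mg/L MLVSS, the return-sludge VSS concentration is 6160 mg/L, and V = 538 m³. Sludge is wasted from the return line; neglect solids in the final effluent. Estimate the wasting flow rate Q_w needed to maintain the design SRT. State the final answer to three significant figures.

Q_w ≈ 19.8 m³/d

Q_w = (V·X)/(θ_c X_r) = 538.0 × 3310 / (14.6 × 6160) = 19.80 m³/d.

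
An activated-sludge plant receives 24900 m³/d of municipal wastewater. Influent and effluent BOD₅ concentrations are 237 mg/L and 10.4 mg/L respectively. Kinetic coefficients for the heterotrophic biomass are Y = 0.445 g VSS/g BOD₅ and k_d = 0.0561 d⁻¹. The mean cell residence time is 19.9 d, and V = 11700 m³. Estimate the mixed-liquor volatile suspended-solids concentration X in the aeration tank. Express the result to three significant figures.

From V·X·(1 + k_d·θ_c) = Y·Q·(S₀ − S)·θ_c: X = 0.445 × 24900 × (237 − 10.4) × 19.9 / [11700 × (1 + 0.0561 × 19.9)] = 2018 mg/L.

X ≈ 2020 mg/L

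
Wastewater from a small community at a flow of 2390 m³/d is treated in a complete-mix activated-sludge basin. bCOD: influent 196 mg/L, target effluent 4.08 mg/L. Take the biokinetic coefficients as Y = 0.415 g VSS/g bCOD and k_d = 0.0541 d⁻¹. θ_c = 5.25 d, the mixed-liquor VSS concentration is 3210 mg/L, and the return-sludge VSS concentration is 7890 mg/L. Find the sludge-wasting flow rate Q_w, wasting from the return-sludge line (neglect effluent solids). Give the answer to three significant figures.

From the SRT design equation V = Y Q (S₀−S) θ_c / [X (1 + k_d θ_c)] = 0.415 × 2390 × (196 − 4.08) × 5.25 / [3210 × (1 + 0.0541 × 5.25)] = 9.99×10^5 / 4122 = 242.5 m³.
Q_w = (V·X)/(θ_c X_r) = 242.5 × 3210 / (5.25 × 7890) = 18.79 m³/d.

Q_w ≈ 18.8 m³/d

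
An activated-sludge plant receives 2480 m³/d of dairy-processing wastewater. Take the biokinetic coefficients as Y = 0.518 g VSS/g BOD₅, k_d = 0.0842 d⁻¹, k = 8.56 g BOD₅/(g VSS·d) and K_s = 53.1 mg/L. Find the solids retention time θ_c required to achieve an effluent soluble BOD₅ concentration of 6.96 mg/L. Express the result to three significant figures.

At the target effluent, Y k S/(K_s+S) = 0.518×8.56×6.96/60.06 = 0.5138 d⁻¹.
1/θ_c = 0.5138 − 0.0842 = 0.4296 d⁻¹, so θ_c = 2.328 d.

θ_c ≈ 2.33 d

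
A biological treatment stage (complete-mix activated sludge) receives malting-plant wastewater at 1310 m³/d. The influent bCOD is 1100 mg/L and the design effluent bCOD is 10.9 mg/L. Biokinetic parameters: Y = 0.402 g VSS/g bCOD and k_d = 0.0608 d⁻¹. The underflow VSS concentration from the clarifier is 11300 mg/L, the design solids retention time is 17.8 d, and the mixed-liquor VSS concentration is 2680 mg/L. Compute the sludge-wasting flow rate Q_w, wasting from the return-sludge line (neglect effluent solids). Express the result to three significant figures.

Rearranging the biomass balance for a CMAS with decay, V = Y·Q·ΔS·θ_c / [X·(1+k_d θ_c)] = 0.402 × 1310 × (1100 − 10.9) × 17.8 / [2680 × (1 + 0.0608 × 17.8)] = 1.02×10^7 / 5580 = 1829 m³.
Q_w = (V·X)/(θ_c X_r) = 1829 × 2680 / (17.8 × 11300) = 24.38 m³/d.

Q_w ≈ 24.4 m³/d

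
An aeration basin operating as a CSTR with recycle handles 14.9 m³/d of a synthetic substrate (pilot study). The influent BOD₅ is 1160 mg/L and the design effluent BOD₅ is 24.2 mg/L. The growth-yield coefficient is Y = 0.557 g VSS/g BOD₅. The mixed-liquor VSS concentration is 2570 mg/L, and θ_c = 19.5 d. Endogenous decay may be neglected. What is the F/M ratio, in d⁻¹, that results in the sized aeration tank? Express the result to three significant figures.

F/M ≈ 0.0940 d⁻¹

Biomass mass balance (decay neglected): V·X = Y·Q·(S₀ − S)·θ_c, so V = 0.557 × 14.9 × (1160 − 24.2) × 19.5 / 2570 = 71.52 m³.
F/M = applied load / biomass = Q·S₀/(V·X) = 14.9 × 1160 / (71.52 × 2570) = 0.09403 d⁻¹.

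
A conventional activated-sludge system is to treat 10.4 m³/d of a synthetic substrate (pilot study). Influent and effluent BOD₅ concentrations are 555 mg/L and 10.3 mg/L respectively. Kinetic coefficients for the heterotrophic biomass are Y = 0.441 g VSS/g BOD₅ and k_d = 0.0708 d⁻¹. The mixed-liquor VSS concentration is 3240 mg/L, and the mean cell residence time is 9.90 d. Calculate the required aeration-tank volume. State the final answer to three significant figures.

V ≈ 4.49 m³

Steady-state biomass mass balance: V·X·(1 + k_d·θ_c) = Y·Q·(S₀ − S)·θ_c, so V = 0.441 × 10.4 × (555 − 10.3) × 9.90 / [3240 × (1 + 0.0708 × 9.90)] = 2.47×10^4 / 5511 = 4.488 m³.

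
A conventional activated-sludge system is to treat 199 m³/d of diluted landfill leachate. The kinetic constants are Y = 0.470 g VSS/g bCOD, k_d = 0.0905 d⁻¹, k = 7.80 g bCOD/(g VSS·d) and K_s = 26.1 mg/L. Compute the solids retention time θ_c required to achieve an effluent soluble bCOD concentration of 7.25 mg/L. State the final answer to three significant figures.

θ_c ≈ 1.42 d

From 1/θ_c = Y·k·S/(K_s + S) − k_d: Y·k·S/(K_s+S) = 0.470 × 7.80 × 7.25 / (26.1 + 7.25) = 0.7970 d⁻¹.
1/θ_c = 0.7970 − 0.0905 = 0.7065 d⁻¹, so θ_c = 1.416 d.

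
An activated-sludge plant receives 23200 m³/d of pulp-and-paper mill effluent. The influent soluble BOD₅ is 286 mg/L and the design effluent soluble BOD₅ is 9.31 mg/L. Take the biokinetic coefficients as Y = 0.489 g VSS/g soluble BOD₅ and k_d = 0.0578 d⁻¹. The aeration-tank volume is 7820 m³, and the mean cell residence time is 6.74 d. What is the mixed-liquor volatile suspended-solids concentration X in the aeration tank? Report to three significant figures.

Solving the biomass balance for X: X = Y Q (S₀−S) θ_c / [V (1+k_d θ_c)] = 0.489 × 23200 × (286 − 9.31) × 6.74 / [7820 × (1 + 0.0578 × 6.74)] = 1947 mg/L.

X ≈ 1950 mg/L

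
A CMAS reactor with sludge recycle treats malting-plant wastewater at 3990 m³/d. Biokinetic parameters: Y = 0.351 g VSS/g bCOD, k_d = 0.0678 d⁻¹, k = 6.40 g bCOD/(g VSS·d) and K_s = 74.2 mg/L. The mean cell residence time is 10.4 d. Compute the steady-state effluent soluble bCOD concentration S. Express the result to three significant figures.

S ≈ 5.84 mg/L

From the Monod/SRT balance for a CMAS, S = K_s·(1+k_d θ_c)/[θ_c·(Y k − k_d) − 1] = 74.2 × (1 + 0.0678 × 10.4) / [10.4 × (0.351 × 6.40 − 0.0678) − 1] = 126.5 / 21.66 = 5.842 mg/L.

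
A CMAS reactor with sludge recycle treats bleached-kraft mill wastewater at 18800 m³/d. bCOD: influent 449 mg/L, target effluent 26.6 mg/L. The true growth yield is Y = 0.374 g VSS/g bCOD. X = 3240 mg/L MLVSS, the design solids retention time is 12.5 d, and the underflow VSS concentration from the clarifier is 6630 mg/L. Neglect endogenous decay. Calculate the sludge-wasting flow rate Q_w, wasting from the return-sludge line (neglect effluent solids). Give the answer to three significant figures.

Biomass mass balance (decay neglected): V·X = Y·Q·(S₀ − S)·θ_c, so V = 0.374 × 18800 × (449 − 26.6) × 12.5 / 3240 = 11458 m³.
Wasting from the return line (neglecting effluent solids): Q_w = V·X / (θ_c·X_r) = 11458 × 3240 / (12.5 × 6630) = 448.0 m³/d.

Q_w ≈ 448 m³/d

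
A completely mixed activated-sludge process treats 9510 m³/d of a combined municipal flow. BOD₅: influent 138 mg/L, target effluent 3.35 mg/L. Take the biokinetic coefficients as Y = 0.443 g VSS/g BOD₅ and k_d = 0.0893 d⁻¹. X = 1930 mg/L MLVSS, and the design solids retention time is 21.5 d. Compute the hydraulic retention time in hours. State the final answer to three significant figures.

τ ≈ 5.46 h

From the SRT design equation V = Y Q (S₀−S) θ_c / [X (1 + k_d θ_c)] = 0.443 × 9510 × (138 − 3.35) × 21.5 / [1930 × (1 + 0.0893 × 21.5)] = 1.22×10^7 / 5636 = 2164 m³.
τ = V/Q = 2164/9510 = 0.2276 d, or 5.462 h.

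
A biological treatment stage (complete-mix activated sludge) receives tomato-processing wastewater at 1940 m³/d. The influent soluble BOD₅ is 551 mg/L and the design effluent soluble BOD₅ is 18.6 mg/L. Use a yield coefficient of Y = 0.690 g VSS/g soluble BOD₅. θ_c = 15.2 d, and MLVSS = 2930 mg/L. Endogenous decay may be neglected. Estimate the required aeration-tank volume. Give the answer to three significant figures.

Biomass mass balance (decay neglected): V·X = Y·Q·(S₀ − S)·θ_c, so V = 0.690 × 1940 × (551 − 18.6) × 15.2 / 2930 = 3697 m³.

V ≈ 3700 m³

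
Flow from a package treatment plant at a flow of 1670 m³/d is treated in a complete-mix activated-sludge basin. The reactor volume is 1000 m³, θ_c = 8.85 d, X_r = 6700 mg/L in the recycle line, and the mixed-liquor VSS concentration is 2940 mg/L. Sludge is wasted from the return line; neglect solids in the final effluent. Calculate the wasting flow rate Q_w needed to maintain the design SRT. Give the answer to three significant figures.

Q_w ≈ 49.6 m³/d

Wasting from the return line (neglecting effluent solids): Q_w = V·X / (θ_c·X_r) = 1000 × 2940 / (8.85 × 6700) = 49.58 m³/d.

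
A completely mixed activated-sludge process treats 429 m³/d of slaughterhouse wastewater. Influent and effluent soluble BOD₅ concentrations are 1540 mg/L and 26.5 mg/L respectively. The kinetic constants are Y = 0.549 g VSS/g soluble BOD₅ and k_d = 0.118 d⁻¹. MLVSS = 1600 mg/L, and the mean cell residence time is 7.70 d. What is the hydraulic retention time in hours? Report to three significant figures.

From the SRT design equation V = Y Q (S₀−S) θ_c / [X (1 + k_d θ_c)] = 0.549 × 429 × (1540 − 26.5) × 7.70 / [1600 × (1 + 0.118 × 7.70)] = 2.74×10^6 / 3054 = 898.8 m³.
Hydraulic retention time τ = V/Q = 898.8 / 429 = 2.095 d = 50.28 h.

τ ≈ 50.3 h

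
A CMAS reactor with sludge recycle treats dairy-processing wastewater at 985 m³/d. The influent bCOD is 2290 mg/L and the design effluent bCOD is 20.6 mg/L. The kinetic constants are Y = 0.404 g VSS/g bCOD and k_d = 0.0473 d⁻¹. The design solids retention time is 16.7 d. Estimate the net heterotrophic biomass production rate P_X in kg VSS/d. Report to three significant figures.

P_X ≈ 505 kg VSS/d

The observed yield is Y_obs = Y/(1 + k_d·θ_c) = 0.404 / (1 + 0.0473 × 16.7) = 0.404 / 1.790 = 0.2257 g VSS per g bCOD removed.
Substrate removed = Q·(S₀ − S) = 985 m³/d × (2290 − 20.6) g/m³ = 2.24×10^6 g/d = 2235 kg/d.
Biomass produced: P_X = Y_obs·Q·ΔS = 0.2257 × 2235 ≈ 504.5 kg VSS/d.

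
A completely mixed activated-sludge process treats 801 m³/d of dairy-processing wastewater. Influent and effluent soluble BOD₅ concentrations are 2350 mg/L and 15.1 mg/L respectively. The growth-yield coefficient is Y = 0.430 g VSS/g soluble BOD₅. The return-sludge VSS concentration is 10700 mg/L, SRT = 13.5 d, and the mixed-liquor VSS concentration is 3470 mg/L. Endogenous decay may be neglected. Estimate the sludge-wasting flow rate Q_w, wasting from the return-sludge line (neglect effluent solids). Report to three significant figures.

Q_w ≈ 75.2 m³/d

With k_d = 0 the design equation reduces to V = Y Q (S₀−S) θ_c / X = 0.430 × 801 × (2350 − 15.1) × 13.5 / 3470 = 3129 m³.
Wasting from the return line (neglecting effluent solids): Q_w = V·X / (θ_c·X_r) = 3129 × 3470 / (13.5 × 10700) = 75.16 m³/d.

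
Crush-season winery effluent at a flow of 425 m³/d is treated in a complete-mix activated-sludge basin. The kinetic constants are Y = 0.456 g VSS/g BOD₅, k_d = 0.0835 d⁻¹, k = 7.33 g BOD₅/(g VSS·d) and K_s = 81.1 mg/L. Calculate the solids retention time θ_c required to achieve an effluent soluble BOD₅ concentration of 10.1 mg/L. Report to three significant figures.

At the target effluent, Y k S/(K_s+S) = 0.456×7.33×10.1/91.20 = 0.3702 d⁻¹.
θ_c = 1/(μ − k_d) = 1/(0.3702 − 0.0835) = 1/0.2867 = 3.488 d.

θ_c ≈ 3.49 d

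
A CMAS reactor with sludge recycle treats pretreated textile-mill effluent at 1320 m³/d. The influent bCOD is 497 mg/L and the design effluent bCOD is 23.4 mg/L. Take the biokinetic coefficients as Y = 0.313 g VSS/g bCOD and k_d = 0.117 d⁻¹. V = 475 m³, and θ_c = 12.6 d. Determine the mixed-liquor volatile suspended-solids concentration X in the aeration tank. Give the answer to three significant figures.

X ≈ 2100 mg/L

Solving the biomass balance for X: X = Y Q (S₀−S) θ_c / [V (1+k_d θ_c)] = 0.313 × 1320 × (497 − 23.4) × 12.6 / [475 × (1 + 0.117 × 12.6)] = 2098 mg/L.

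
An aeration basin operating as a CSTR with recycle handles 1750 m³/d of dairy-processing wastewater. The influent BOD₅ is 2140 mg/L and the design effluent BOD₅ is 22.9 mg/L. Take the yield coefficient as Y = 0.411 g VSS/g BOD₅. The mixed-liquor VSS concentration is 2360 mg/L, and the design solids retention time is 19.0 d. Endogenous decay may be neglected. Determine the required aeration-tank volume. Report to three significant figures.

V·X = Y·Q·ΔS·θ_c gives V = 0.411 × 1750 × (2140 − 22.9) × 19.0 / 2360 = 12259 m³.

V ≈ 12300 m³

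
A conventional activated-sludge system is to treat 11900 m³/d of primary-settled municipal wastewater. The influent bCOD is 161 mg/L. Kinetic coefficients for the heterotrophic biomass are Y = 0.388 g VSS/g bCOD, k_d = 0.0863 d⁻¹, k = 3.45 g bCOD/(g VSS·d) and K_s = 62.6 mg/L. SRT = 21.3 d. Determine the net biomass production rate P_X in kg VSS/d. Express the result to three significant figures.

For a completely mixed reactor with recycle the Lawrence–McCarty relation gives S = K_s·(1 + k_d·θ_c) / [θ_c·(Y·k − k_d) − 1] = 62.6 × (1 + 0.0863 × 21.3) / [21.3 × (0.388 × 3.45 − 0.0863) − 1] = 177.7 / 25.67 = 6.920 mg/L.
Correct the yield for decay: Y_obs = Y/(1 + k_d θ_c) = 0.388 / (1 + 0.0863 × 21.3) = 0.388 / 2.838 = 0.1367.
Q·(S₀ − S) = 11900 × (161 − 6.92) × 10⁻³ = 1834 kg/d removed.
P_X = Y_obs · Q(S₀ − S) = 0.1367 × 1834 = 250.7 kg VSS/d.

P_X ≈ 251 kg VSS/d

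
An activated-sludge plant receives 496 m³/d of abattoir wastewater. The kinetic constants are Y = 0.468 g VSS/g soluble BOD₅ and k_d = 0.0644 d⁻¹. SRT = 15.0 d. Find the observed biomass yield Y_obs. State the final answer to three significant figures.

Y_obs = Y / (1 + k_d θ_c) = 0.468 / (1 + 0.0644 × 15.0) = 0.468 / 1.966 = 0.2380.

Y_obs ≈ 0.238 g VSS/g soluble BOD₅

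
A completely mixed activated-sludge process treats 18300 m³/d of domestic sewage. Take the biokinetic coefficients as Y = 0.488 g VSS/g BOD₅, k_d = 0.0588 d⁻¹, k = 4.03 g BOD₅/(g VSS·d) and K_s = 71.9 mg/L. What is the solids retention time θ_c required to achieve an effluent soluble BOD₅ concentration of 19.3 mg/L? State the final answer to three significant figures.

From 1/θ_c = Y·k·S/(K_s + S) − k_d: Y·k·S/(K_s+S) = 0.488 × 4.03 × 19.3 / (71.9 + 19.3) = 0.4162 d⁻¹.
1/θ_c = 0.4162 − 0.0588 = 0.3574 d⁻¹, so θ_c = 2.798 d.

θ_c ≈ 2.80 d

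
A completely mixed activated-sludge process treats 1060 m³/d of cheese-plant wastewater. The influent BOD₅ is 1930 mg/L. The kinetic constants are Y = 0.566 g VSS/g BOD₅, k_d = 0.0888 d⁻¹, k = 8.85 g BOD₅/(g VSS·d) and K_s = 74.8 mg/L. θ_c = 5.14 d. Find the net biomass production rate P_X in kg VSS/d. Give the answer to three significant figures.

P_X ≈ 793 kg VSS/d

Effluent substrate depends only on kinetics and SRT: S = K_s(1 + k_d θ_c) / [θ_c(Yk − k_d) − 1] = 74.8 × (1 + 0.0888 × 5.14) / [5.14 × (0.566 × 8.85 − 0.0888) − 1] = 108.9 / 24.29 = 4.485 mg/L.
The observed yield is Y_obs = Y/(1 + k_d·θ_c) = 0.566 / (1 + 0.0888 × 5.14) = 0.566 / 1.456 = 0.3886 g VSS per g BOD₅ removed.
Q·(S₀ − S) = 1060 × (1930 − 4.48) × 10⁻³ = 2041 kg/d removed.
Biomass produced: P_X = Y_obs·Q·ΔS = 0.3886 × 2041 ≈ 793.2 kg VSS/d.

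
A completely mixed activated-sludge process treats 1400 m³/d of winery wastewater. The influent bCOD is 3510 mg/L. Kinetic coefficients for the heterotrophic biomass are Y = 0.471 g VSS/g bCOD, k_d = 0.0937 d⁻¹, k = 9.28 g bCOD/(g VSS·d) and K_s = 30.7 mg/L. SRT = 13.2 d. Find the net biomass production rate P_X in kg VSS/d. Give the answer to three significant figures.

P_X ≈ 1030 kg VSS/d

Effluent substrate depends only on kinetics and SRT: S = K_s(1 + k_d θ_c) / [θ_c(Yk − k_d) − 1] = 30.7 × (1 + 0.0937 × 13.2) / [13.2 × (0.471 × 9.28 − 0.0937) − 1] = 68.67 / 55.46 = 1.238 mg/L.
Y_obs = Y / (1 + k_d θ_c) = 0.471 / (1 + 0.0937 × 13.2) = 0.471 / 2.237 = 0.2106.
Substrate removed = Q·(S₀ − S) = 1400 m³/d × (3510 − 1.24) g/m³ = 4.91×10^6 g/d = 4912 kg/d.
So the net sludge growth is P_X = 0.2106 × 4912 = 1034 kg VSS/d.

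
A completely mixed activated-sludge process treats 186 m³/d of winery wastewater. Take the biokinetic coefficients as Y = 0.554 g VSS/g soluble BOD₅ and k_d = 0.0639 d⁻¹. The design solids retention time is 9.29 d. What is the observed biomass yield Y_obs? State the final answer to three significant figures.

Y_obs ≈ 0.348 g VSS/g soluble BOD₅

The observed yield is Y_obs = Y/(1 + k_d·θ_c) = 0.554 / (1 + 0.0639 × 9.29) = 0.554 / 1.594 = 0.3476 g VSS per g soluble BOD₅ removed.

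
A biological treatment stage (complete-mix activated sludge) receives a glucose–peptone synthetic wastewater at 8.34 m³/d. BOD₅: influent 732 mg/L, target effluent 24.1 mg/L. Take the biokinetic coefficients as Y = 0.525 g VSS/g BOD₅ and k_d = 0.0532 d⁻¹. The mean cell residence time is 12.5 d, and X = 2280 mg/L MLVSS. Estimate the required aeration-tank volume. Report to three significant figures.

V ≈ 10.2 m³

From the SRT design equation V = Y Q (S₀−S) θ_c / [X (1 + k_d θ_c)] = 0.525 × 8.34 × (732 − 24.1) × 12.5 / [2280 × (1 + 0.0532 × 12.5)] = 3.87×10^4 / 3796 = 10.21 m³.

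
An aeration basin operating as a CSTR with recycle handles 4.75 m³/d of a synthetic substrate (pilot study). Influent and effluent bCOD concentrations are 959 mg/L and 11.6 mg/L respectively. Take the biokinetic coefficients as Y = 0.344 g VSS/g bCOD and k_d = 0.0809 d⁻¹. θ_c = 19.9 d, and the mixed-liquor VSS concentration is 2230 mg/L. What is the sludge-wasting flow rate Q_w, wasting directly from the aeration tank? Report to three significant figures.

From the SRT design equation V = Y Q (S₀−S) θ_c / [X (1 + k_d θ_c)] = 0.344 × 4.75 × (959 − 11.6) × 19.9 / [2230 × (1 + 0.0809 × 19.9)] = 3.08×10^4 / 5820 = 5.293 m³.
Wasting from the aeration tank: Q_w = V / θ_c = 5.293 / 19.9 = 0.2660 m³/d.

Q_w ≈ 0.266 m³/d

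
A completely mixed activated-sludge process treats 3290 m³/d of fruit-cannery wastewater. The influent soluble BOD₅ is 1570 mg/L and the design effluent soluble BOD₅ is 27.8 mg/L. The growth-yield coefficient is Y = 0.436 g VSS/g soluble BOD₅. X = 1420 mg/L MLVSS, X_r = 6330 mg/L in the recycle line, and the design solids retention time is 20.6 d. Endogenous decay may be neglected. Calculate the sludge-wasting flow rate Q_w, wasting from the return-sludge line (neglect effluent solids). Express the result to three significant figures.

Q_w ≈ 349 m³/d

Biomass mass balance (decay neglected): V·X = Y·Q·(S₀ − S)·θ_c, so V = 0.436 × 3290 × (1570 − 27.8) × 20.6 / 1420 = 32092 m³.
Wasting from the return line (neglecting effluent solids): Q_w = V·X / (θ_c·X_r) = 32092 × 1420 / (20.6 × 6330) = 349.5 m³/d.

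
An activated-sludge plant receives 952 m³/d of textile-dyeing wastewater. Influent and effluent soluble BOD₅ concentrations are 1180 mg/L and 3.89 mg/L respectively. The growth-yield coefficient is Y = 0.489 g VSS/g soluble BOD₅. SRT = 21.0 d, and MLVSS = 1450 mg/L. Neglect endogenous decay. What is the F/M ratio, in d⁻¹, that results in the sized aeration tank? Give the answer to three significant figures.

F/M ≈ 0.0977 d⁻¹

With k_d = 0 the design equation reduces to V = Y Q (S₀−S) θ_c / X = 0.489 × 952 × (1180 − 3.89) × 21.0 / 1450 = 7929 m³.
F/M = applied load / biomass = Q·S₀/(V·X) = 952 × 1180 / (7929 × 1450) = 0.09770 d⁻¹.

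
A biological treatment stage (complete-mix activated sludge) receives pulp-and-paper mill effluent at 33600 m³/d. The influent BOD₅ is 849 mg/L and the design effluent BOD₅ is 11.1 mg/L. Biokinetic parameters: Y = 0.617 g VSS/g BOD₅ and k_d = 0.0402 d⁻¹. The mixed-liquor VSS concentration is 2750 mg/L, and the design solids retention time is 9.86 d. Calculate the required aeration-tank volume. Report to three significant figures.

V ≈ 44600 m³

Steady-state biomass mass balance: V·X·(1 + k_d·θ_c) = Y·Q·(S₀ − S)·θ_c, so V = 0.617 × 33600 × (849 − 11.1) × 9.86 / [2750 × (1 + 0.0402 × 9.86)] = 1.71×10^8 / 3840 = 44603 m³.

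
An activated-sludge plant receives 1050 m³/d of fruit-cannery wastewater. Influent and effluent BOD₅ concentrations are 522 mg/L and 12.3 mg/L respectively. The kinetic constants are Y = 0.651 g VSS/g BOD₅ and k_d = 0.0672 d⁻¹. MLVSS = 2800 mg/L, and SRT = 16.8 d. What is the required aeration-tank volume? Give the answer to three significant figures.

V ≈ 982 m³

From the SRT design equation V = Y Q (S₀−S) θ_c / [X (1 + k_d θ_c)] = 0.651 × 1050 × (522 − 12.3) × 16.8 / [2800 × (1 + 0.0672 × 16.8)] = 5.85×10^6 / 5961 = 981.9 m³.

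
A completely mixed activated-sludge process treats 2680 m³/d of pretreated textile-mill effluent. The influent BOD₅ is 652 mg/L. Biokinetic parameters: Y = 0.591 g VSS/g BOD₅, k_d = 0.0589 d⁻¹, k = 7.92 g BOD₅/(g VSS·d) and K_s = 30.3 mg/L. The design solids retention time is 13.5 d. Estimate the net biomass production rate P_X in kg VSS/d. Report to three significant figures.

From the Monod/SRT balance for a CMAS, S = K_s·(1+k_d θ_c)/[θ_c·(Y k − k_d) − 1] = 30.3 × (1 + 0.0589 × 13.5) / [13.5 × (0.591 × 7.92 − 0.0589) − 1] = 54.39 / 61.39 = 0.8860 mg/L.
The observed yield is Y_obs = Y/(1 + k_d·θ_c) = 0.591 / (1 + 0.0589 × 13.5) = 0.591 / 1.795 = 0.3292 g VSS per g BOD₅ removed.
ΔS = 652 − 0.886 = 651.1 mg/L, so the substrate removal rate is 2680 × 651.1/1000 = 1745 kg BOD₅/d.
Net biomass production P_X = Y_obs × Q·(S₀ − S) = 0.3292 × 1745 = 574.5 kg VSS/d.

P_X ≈ 574 kg VSS/d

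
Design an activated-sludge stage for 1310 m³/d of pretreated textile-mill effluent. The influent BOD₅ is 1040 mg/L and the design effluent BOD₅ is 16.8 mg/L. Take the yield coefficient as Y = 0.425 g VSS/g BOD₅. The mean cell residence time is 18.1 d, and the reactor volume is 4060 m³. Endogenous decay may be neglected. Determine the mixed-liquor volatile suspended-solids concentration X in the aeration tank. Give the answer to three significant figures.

Without decay, X = Y Q (S₀−S) θ_c / V = 0.425 × 1310 × (1040 − 16.8) × 18.1 / 4060 = 2540 mg/L.

X ≈ 2540 mg/L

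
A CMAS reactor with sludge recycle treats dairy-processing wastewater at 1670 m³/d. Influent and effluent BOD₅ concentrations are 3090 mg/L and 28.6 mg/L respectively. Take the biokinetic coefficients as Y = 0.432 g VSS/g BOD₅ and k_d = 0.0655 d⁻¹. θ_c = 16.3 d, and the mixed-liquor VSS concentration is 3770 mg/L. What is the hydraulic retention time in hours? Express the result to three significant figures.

From the SRT design equation V = Y Q (S₀−S) θ_c / [X (1 + k_d θ_c)] = 0.432 × 1670 × (3090 − 28.6) × 16.3 / [3770 × (1 + 0.0655 × 16.3)] = 3.6×10^7 / 7795 = 4618 m³.
Hydraulic retention time τ = V/Q = 4618 / 1670 = 2.765 d = 66.37 h.

τ ≈ 66.4 h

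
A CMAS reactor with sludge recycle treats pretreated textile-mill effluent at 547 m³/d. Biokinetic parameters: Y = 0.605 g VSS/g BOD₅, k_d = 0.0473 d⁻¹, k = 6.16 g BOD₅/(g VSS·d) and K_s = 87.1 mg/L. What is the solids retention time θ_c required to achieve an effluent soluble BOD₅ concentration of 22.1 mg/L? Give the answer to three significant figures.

θ_c ≈ 1.41 d

Specific growth rate at S = 22.1 mg/L: μ = YkS/(K_s+S) = 0.605·6.16·22.1/(87.1+22.1) = 0.7542 d⁻¹.
1/θ_c = 0.7542 − 0.0473 = 0.7069 d⁻¹, so θ_c = 1.415 d.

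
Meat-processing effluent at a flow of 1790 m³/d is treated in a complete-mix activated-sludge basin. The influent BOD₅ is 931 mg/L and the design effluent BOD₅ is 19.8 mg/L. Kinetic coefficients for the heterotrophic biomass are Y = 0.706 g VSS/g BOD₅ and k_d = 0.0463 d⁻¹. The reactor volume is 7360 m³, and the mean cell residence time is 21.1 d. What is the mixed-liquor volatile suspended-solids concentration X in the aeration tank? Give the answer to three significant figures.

X ≈ 1670 mg/L

Solving the biomass balance for X: X = Y Q (S₀−S) θ_c / [V (1+k_d θ_c)] = 0.706 × 1790 × (931 − 19.8) × 21.1 / [7360 × (1 + 0.0463 × 21.1)] = 1670 mg/L.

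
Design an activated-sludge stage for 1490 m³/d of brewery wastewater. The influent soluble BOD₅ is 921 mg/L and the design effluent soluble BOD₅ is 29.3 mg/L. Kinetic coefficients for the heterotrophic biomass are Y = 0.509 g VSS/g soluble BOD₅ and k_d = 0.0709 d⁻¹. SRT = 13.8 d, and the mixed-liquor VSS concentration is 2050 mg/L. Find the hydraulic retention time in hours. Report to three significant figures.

From the SRT design equation V = Y Q (S₀−S) θ_c / [X (1 + k_d θ_c)] = 0.509 × 1490 × (921 − 29.3) × 13.8 / [2050 × (1 + 0.0709 × 13.8)] = 9.33×10^6 / 4056 = 2301 m³.
Hydraulic retention time τ = V/Q = 2301 / 1490 = 1.544 d = 37.06 h.

τ ≈ 37.1 h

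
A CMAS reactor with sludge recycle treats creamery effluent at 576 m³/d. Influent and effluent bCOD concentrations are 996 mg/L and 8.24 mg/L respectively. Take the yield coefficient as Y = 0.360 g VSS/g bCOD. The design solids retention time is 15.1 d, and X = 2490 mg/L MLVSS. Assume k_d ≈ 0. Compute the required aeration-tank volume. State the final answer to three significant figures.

V ≈ 1240 m³

Biomass mass balance (decay neglected): V·X = Y·Q·(S₀ − S)·θ_c, so V = 0.360 × 576 × (996 − 8.24) × 15.1 / 2490 = 1242 m³.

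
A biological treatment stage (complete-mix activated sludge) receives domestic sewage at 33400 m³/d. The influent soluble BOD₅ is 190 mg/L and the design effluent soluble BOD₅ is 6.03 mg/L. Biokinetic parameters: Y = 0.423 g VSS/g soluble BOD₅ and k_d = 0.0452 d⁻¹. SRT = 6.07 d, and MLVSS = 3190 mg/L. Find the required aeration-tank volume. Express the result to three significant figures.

From the SRT design equation V = Y Q (S₀−S) θ_c / [X (1 + k_d θ_c)] = 0.423 × 33400 × (190 − 6.03) × 6.07 / [3190 × (1 + 0.0452 × 6.07)] = 1.58×10^7 / 4065 = 3881 m³.

V ≈ 3880 m³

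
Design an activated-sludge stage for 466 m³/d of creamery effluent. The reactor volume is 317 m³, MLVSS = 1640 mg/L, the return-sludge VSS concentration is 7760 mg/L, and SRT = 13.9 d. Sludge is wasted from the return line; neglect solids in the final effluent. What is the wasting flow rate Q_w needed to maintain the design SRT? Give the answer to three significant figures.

θ_c = V·X/(Q_w·X_r) when wasting from the recycle, so Q_w = V·X/(θ_c·X_r) = 317.0 × 1640 / (13.9 × 7760) = 4.820 m³/d.

Q_w ≈ 4.82 m³/d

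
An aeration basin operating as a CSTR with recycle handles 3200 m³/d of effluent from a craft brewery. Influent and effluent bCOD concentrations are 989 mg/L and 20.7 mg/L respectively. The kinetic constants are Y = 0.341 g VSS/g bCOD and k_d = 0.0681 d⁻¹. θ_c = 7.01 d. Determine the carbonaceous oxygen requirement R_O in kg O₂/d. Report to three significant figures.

Y_obs = Y / (1 + k_d θ_c) = 0.341 / (1 + 0.0681 × 7.01) = 0.341 / 1.477 = 0.2308.
Q·(S₀ − S) = 3200 × (989 − 20.7) × 10⁻³ = 3099 kg/d removed.
Biomass synthesised: P_X = Y_obs × 3099 = 715.2 kg VSS/d.
R_O = Q·(S₀ − S) − 1.42·P_X = 3099 − 1.42 × 715.2 = 2083 kg O₂/d.

R_O ≈ 2080 kg O₂/d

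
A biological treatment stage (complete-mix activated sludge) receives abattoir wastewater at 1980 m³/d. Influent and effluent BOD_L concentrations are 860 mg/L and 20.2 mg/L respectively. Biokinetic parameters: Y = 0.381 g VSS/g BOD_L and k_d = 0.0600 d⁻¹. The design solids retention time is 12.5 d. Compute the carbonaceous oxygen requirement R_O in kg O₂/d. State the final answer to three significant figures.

R_O ≈ 1150 kg O₂/d

Correct the yield for decay: Y_obs = Y/(1 + k_d θ_c) = 0.381 / (1 + 0.0600 × 12.5) = 0.381 / 1.750 = 0.2177.
Substrate removed = Q·(S₀ − S) = 1980 m³/d × (860 − 20.2) g/m³ = 1.66×10^6 g/d = 1663 kg/d.
P_X = Y_obs·Q·(S₀ − S) = 0.2177 × 1663 = 362.0 kg VSS/d.
Carbonaceous O₂ demand = substrate oxidised − cell-mass equivalent = 1663 − 1.42 × 362.0 = 1149 kg O₂/d.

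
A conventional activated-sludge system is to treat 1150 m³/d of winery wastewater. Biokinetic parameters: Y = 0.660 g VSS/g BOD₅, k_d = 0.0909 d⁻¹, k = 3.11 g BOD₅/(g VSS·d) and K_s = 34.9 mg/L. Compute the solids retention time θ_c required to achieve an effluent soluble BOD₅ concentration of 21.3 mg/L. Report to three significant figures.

Specific growth rate at S = 21.3 mg/L: μ = YkS/(K_s+S) = 0.660·3.11·21.3/(34.9+21.3) = 0.7779 d⁻¹.
Then 1/θ_c = μ − k_d = 0.7779 − 0.0909 = 0.6870 d⁻¹, giving θ_c = 1.456 d.

θ_c ≈ 1.46 d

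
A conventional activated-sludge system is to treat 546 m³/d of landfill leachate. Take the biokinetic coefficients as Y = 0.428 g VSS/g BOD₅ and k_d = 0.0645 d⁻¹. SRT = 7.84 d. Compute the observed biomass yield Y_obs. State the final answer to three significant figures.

Y_obs ≈ 0.284 g VSS/g BOD₅

Correct the yield for decay: Y_obs = Y/(1 + k_d θ_c) = 0.428 / (1 + 0.0645 × 7.84) = 0.428 / 1.506 = 0.2843.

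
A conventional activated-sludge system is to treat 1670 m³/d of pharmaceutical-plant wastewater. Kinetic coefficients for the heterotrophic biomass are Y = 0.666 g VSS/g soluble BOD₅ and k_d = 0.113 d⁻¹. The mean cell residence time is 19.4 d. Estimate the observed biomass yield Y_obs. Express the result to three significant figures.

Y_obs ≈ 0.209 g VSS/g soluble BOD₅

The observed yield is Y_obs = Y/(1 + k_d·θ_c) = 0.666 / (1 + 0.113 × 19.4) = 0.666 / 3.192 = 0.2086 g VSS per g soluble BOD₅ removed.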